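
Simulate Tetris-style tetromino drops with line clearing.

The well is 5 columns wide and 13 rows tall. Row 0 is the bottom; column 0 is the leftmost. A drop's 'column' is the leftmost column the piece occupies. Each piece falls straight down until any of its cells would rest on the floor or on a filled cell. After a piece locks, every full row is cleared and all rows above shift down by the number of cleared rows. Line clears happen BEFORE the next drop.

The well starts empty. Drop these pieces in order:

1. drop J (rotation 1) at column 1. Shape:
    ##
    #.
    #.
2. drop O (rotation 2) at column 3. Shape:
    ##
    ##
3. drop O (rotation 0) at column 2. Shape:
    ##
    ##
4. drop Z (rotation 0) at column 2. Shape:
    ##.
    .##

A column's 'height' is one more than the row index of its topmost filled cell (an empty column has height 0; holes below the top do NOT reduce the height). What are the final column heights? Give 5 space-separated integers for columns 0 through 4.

Answer: 0 3 7 7 6

Derivation:
Drop 1: J rot1 at col 1 lands with bottom-row=0; cleared 0 line(s) (total 0); column heights now [0 3 3 0 0], max=3
Drop 2: O rot2 at col 3 lands with bottom-row=0; cleared 0 line(s) (total 0); column heights now [0 3 3 2 2], max=3
Drop 3: O rot0 at col 2 lands with bottom-row=3; cleared 0 line(s) (total 0); column heights now [0 3 5 5 2], max=5
Drop 4: Z rot0 at col 2 lands with bottom-row=5; cleared 0 line(s) (total 0); column heights now [0 3 7 7 6], max=7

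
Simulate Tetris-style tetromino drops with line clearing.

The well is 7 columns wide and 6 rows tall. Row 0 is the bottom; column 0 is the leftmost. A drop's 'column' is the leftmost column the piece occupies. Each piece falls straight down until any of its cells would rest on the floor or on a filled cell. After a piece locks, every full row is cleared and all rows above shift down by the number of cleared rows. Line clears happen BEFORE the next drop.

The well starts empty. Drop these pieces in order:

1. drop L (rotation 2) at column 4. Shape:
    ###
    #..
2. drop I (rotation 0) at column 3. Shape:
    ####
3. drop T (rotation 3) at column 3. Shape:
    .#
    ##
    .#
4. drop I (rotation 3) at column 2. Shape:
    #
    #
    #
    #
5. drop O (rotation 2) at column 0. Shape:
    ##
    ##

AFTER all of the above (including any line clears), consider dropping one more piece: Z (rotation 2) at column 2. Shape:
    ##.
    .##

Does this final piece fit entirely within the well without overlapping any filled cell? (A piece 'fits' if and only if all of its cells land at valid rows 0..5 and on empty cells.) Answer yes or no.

Answer: no

Derivation:
Drop 1: L rot2 at col 4 lands with bottom-row=0; cleared 0 line(s) (total 0); column heights now [0 0 0 0 2 2 2], max=2
Drop 2: I rot0 at col 3 lands with bottom-row=2; cleared 0 line(s) (total 0); column heights now [0 0 0 3 3 3 3], max=3
Drop 3: T rot3 at col 3 lands with bottom-row=3; cleared 0 line(s) (total 0); column heights now [0 0 0 5 6 3 3], max=6
Drop 4: I rot3 at col 2 lands with bottom-row=0; cleared 0 line(s) (total 0); column heights now [0 0 4 5 6 3 3], max=6
Drop 5: O rot2 at col 0 lands with bottom-row=0; cleared 0 line(s) (total 0); column heights now [2 2 4 5 6 3 3], max=6
Test piece Z rot2 at col 2 (width 3): heights before test = [2 2 4 5 6 3 3]; fits = False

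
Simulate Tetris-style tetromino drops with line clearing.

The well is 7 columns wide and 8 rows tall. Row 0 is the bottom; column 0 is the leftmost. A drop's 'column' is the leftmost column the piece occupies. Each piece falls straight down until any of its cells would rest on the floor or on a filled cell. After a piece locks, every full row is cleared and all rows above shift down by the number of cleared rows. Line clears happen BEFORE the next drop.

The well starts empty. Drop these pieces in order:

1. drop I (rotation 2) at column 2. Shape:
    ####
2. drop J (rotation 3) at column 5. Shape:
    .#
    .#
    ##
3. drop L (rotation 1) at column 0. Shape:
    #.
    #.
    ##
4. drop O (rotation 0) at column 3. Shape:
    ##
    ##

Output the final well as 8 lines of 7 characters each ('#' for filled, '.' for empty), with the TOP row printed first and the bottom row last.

Drop 1: I rot2 at col 2 lands with bottom-row=0; cleared 0 line(s) (total 0); column heights now [0 0 1 1 1 1 0], max=1
Drop 2: J rot3 at col 5 lands with bottom-row=1; cleared 0 line(s) (total 0); column heights now [0 0 1 1 1 2 4], max=4
Drop 3: L rot1 at col 0 lands with bottom-row=0; cleared 0 line(s) (total 0); column heights now [3 1 1 1 1 2 4], max=4
Drop 4: O rot0 at col 3 lands with bottom-row=1; cleared 0 line(s) (total 0); column heights now [3 1 1 3 3 2 4], max=4

Answer: .......
.......
.......
.......
......#
#..##.#
#..####
######.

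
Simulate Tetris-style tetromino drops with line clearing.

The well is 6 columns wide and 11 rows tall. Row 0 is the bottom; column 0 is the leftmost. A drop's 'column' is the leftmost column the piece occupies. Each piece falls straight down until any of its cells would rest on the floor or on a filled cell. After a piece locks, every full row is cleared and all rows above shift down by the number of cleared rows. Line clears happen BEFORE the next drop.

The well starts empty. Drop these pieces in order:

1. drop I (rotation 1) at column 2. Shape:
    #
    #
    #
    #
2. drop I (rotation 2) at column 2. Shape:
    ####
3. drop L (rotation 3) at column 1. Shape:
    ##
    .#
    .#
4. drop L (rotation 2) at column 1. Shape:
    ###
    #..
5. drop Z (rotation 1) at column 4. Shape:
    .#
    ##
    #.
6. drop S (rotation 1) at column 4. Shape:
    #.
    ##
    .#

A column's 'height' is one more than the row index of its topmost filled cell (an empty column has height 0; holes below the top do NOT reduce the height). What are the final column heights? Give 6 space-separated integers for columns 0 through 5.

Drop 1: I rot1 at col 2 lands with bottom-row=0; cleared 0 line(s) (total 0); column heights now [0 0 4 0 0 0], max=4
Drop 2: I rot2 at col 2 lands with bottom-row=4; cleared 0 line(s) (total 0); column heights now [0 0 5 5 5 5], max=5
Drop 3: L rot3 at col 1 lands with bottom-row=5; cleared 0 line(s) (total 0); column heights now [0 8 8 5 5 5], max=8
Drop 4: L rot2 at col 1 lands with bottom-row=8; cleared 0 line(s) (total 0); column heights now [0 10 10 10 5 5], max=10
Drop 5: Z rot1 at col 4 lands with bottom-row=5; cleared 0 line(s) (total 0); column heights now [0 10 10 10 7 8], max=10
Drop 6: S rot1 at col 4 lands with bottom-row=8; cleared 0 line(s) (total 0); column heights now [0 10 10 10 11 10], max=11

Answer: 0 10 10 10 11 10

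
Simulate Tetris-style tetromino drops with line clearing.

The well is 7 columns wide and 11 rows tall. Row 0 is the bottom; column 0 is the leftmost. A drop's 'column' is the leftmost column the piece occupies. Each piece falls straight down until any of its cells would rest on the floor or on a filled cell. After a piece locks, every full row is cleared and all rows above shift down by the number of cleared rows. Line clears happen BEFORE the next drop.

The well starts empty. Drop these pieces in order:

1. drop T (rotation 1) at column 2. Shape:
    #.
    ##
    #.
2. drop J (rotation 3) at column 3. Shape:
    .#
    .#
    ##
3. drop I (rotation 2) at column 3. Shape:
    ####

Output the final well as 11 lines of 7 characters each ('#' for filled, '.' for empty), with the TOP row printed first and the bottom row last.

Answer: .......
.......
.......
.......
.......
...####
....#..
....#..
..###..
..##...
..#....

Derivation:
Drop 1: T rot1 at col 2 lands with bottom-row=0; cleared 0 line(s) (total 0); column heights now [0 0 3 2 0 0 0], max=3
Drop 2: J rot3 at col 3 lands with bottom-row=2; cleared 0 line(s) (total 0); column heights now [0 0 3 3 5 0 0], max=5
Drop 3: I rot2 at col 3 lands with bottom-row=5; cleared 0 line(s) (total 0); column heights now [0 0 3 6 6 6 6], max=6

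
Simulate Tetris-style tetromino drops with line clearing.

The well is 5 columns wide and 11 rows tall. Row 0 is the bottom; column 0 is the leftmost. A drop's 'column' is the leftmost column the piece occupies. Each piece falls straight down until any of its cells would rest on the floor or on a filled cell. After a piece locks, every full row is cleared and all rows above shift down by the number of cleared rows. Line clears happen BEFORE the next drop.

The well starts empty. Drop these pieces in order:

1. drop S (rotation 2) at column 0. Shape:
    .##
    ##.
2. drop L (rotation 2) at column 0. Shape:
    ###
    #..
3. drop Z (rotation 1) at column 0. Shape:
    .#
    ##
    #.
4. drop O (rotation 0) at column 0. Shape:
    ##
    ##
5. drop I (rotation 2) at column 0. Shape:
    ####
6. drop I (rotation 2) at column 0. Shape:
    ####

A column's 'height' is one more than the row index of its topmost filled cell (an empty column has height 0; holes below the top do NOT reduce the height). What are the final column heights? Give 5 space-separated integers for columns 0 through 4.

Drop 1: S rot2 at col 0 lands with bottom-row=0; cleared 0 line(s) (total 0); column heights now [1 2 2 0 0], max=2
Drop 2: L rot2 at col 0 lands with bottom-row=1; cleared 0 line(s) (total 0); column heights now [3 3 3 0 0], max=3
Drop 3: Z rot1 at col 0 lands with bottom-row=3; cleared 0 line(s) (total 0); column heights now [5 6 3 0 0], max=6
Drop 4: O rot0 at col 0 lands with bottom-row=6; cleared 0 line(s) (total 0); column heights now [8 8 3 0 0], max=8
Drop 5: I rot2 at col 0 lands with bottom-row=8; cleared 0 line(s) (total 0); column heights now [9 9 9 9 0], max=9
Drop 6: I rot2 at col 0 lands with bottom-row=9; cleared 0 line(s) (total 0); column heights now [10 10 10 10 0], max=10

Answer: 10 10 10 10 0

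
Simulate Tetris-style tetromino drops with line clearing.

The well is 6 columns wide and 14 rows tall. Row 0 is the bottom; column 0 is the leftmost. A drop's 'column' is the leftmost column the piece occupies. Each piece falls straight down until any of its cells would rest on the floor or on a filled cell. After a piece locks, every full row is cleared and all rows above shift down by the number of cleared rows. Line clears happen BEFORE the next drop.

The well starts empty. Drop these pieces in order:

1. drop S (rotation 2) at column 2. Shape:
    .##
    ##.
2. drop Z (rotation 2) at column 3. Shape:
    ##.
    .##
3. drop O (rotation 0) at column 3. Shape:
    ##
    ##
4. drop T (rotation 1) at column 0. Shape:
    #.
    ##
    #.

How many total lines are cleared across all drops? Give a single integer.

Drop 1: S rot2 at col 2 lands with bottom-row=0; cleared 0 line(s) (total 0); column heights now [0 0 1 2 2 0], max=2
Drop 2: Z rot2 at col 3 lands with bottom-row=2; cleared 0 line(s) (total 0); column heights now [0 0 1 4 4 3], max=4
Drop 3: O rot0 at col 3 lands with bottom-row=4; cleared 0 line(s) (total 0); column heights now [0 0 1 6 6 3], max=6
Drop 4: T rot1 at col 0 lands with bottom-row=0; cleared 0 line(s) (total 0); column heights now [3 2 1 6 6 3], max=6

Answer: 0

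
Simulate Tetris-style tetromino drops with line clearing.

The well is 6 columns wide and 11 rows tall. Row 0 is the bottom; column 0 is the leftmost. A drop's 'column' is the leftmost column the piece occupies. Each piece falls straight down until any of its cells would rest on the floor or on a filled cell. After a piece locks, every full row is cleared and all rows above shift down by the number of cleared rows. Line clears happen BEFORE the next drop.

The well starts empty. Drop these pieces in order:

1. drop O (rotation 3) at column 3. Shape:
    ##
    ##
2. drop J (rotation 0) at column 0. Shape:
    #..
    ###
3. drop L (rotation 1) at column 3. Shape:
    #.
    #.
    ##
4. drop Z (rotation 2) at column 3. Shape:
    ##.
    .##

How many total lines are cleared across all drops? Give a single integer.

Drop 1: O rot3 at col 3 lands with bottom-row=0; cleared 0 line(s) (total 0); column heights now [0 0 0 2 2 0], max=2
Drop 2: J rot0 at col 0 lands with bottom-row=0; cleared 0 line(s) (total 0); column heights now [2 1 1 2 2 0], max=2
Drop 3: L rot1 at col 3 lands with bottom-row=2; cleared 0 line(s) (total 0); column heights now [2 1 1 5 3 0], max=5
Drop 4: Z rot2 at col 3 lands with bottom-row=4; cleared 0 line(s) (total 0); column heights now [2 1 1 6 6 5], max=6

Answer: 0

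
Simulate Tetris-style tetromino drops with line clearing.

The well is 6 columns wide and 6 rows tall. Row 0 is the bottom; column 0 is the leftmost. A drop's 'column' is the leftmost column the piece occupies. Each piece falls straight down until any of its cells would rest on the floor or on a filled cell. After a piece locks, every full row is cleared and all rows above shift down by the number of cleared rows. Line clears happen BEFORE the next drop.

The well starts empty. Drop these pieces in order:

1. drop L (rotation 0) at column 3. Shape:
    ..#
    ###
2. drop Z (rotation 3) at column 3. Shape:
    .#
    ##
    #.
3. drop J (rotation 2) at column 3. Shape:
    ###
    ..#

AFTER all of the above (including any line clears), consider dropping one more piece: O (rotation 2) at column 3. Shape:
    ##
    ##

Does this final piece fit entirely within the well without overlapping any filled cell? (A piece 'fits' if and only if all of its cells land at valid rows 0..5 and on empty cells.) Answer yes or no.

Drop 1: L rot0 at col 3 lands with bottom-row=0; cleared 0 line(s) (total 0); column heights now [0 0 0 1 1 2], max=2
Drop 2: Z rot3 at col 3 lands with bottom-row=1; cleared 0 line(s) (total 0); column heights now [0 0 0 3 4 2], max=4
Drop 3: J rot2 at col 3 lands with bottom-row=3; cleared 0 line(s) (total 0); column heights now [0 0 0 5 5 5], max=5
Test piece O rot2 at col 3 (width 2): heights before test = [0 0 0 5 5 5]; fits = False

Answer: no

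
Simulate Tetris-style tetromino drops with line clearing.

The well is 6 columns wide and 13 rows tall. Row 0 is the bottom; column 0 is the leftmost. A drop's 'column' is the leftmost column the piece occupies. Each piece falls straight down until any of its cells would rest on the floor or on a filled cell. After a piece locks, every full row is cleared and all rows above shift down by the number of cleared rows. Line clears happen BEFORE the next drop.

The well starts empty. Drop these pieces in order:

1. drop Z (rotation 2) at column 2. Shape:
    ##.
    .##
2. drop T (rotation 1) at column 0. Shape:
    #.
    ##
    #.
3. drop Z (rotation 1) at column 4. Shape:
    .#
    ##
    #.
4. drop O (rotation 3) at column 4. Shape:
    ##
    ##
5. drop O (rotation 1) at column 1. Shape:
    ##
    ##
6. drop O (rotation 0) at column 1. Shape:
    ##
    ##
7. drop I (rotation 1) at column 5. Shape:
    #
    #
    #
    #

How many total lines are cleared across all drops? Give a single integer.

Answer: 0

Derivation:
Drop 1: Z rot2 at col 2 lands with bottom-row=0; cleared 0 line(s) (total 0); column heights now [0 0 2 2 1 0], max=2
Drop 2: T rot1 at col 0 lands with bottom-row=0; cleared 0 line(s) (total 0); column heights now [3 2 2 2 1 0], max=3
Drop 3: Z rot1 at col 4 lands with bottom-row=1; cleared 0 line(s) (total 0); column heights now [3 2 2 2 3 4], max=4
Drop 4: O rot3 at col 4 lands with bottom-row=4; cleared 0 line(s) (total 0); column heights now [3 2 2 2 6 6], max=6
Drop 5: O rot1 at col 1 lands with bottom-row=2; cleared 0 line(s) (total 0); column heights now [3 4 4 2 6 6], max=6
Drop 6: O rot0 at col 1 lands with bottom-row=4; cleared 0 line(s) (total 0); column heights now [3 6 6 2 6 6], max=6
Drop 7: I rot1 at col 5 lands with bottom-row=6; cleared 0 line(s) (total 0); column heights now [3 6 6 2 6 10], max=10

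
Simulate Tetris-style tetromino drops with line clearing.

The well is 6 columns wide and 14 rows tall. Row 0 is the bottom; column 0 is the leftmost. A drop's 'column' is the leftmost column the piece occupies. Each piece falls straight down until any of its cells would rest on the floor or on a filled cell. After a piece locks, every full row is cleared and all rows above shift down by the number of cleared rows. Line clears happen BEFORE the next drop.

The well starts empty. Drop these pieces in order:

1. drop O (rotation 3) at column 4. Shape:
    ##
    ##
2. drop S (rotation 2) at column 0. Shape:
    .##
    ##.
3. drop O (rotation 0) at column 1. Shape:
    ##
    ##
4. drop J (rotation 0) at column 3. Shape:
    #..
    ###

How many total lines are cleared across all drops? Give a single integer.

Answer: 0

Derivation:
Drop 1: O rot3 at col 4 lands with bottom-row=0; cleared 0 line(s) (total 0); column heights now [0 0 0 0 2 2], max=2
Drop 2: S rot2 at col 0 lands with bottom-row=0; cleared 0 line(s) (total 0); column heights now [1 2 2 0 2 2], max=2
Drop 3: O rot0 at col 1 lands with bottom-row=2; cleared 0 line(s) (total 0); column heights now [1 4 4 0 2 2], max=4
Drop 4: J rot0 at col 3 lands with bottom-row=2; cleared 0 line(s) (total 0); column heights now [1 4 4 4 3 3], max=4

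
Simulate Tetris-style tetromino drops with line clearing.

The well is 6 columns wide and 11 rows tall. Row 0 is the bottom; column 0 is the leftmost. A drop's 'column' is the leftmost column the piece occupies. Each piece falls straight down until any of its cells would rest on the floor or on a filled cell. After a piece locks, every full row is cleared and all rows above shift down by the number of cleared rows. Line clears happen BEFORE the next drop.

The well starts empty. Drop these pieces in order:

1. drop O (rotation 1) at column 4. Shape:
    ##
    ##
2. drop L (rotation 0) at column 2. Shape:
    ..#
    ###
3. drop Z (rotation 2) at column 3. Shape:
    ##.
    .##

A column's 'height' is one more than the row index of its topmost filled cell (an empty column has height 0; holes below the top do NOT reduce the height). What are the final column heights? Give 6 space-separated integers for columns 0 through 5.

Answer: 0 0 3 6 6 5

Derivation:
Drop 1: O rot1 at col 4 lands with bottom-row=0; cleared 0 line(s) (total 0); column heights now [0 0 0 0 2 2], max=2
Drop 2: L rot0 at col 2 lands with bottom-row=2; cleared 0 line(s) (total 0); column heights now [0 0 3 3 4 2], max=4
Drop 3: Z rot2 at col 3 lands with bottom-row=4; cleared 0 line(s) (total 0); column heights now [0 0 3 6 6 5], max=6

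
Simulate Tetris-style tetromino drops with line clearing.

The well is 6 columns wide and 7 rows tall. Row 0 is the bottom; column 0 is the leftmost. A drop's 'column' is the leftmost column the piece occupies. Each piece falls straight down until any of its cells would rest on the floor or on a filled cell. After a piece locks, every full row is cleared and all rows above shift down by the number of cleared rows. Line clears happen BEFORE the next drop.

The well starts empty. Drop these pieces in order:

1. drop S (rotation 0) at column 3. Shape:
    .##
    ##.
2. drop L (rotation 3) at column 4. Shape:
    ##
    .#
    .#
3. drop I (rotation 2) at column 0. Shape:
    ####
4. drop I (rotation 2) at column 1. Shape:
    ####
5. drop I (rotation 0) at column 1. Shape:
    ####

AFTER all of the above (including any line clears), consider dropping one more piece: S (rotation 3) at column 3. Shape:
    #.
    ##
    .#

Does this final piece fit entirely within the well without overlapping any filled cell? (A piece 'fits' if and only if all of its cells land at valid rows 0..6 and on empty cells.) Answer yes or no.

Drop 1: S rot0 at col 3 lands with bottom-row=0; cleared 0 line(s) (total 0); column heights now [0 0 0 1 2 2], max=2
Drop 2: L rot3 at col 4 lands with bottom-row=2; cleared 0 line(s) (total 0); column heights now [0 0 0 1 5 5], max=5
Drop 3: I rot2 at col 0 lands with bottom-row=1; cleared 1 line(s) (total 1); column heights now [0 0 0 1 4 4], max=4
Drop 4: I rot2 at col 1 lands with bottom-row=4; cleared 0 line(s) (total 1); column heights now [0 5 5 5 5 4], max=5
Drop 5: I rot0 at col 1 lands with bottom-row=5; cleared 0 line(s) (total 1); column heights now [0 6 6 6 6 4], max=6
Test piece S rot3 at col 3 (width 2): heights before test = [0 6 6 6 6 4]; fits = False

Answer: no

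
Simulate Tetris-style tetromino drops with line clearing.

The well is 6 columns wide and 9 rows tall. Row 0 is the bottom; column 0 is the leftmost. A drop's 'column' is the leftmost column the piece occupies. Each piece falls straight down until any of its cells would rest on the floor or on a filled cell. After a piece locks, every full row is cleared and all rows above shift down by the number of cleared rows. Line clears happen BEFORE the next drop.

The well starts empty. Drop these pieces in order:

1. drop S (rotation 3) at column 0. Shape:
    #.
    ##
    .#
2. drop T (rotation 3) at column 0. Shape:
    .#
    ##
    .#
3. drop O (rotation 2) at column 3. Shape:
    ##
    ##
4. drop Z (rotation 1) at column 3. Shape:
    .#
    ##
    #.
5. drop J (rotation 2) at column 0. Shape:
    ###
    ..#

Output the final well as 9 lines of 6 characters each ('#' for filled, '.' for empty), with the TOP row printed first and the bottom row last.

Answer: ......
......
......
###...
.##.#.
##.##.
##.#..
##.##.
.#.##.

Derivation:
Drop 1: S rot3 at col 0 lands with bottom-row=0; cleared 0 line(s) (total 0); column heights now [3 2 0 0 0 0], max=3
Drop 2: T rot3 at col 0 lands with bottom-row=2; cleared 0 line(s) (total 0); column heights now [4 5 0 0 0 0], max=5
Drop 3: O rot2 at col 3 lands with bottom-row=0; cleared 0 line(s) (total 0); column heights now [4 5 0 2 2 0], max=5
Drop 4: Z rot1 at col 3 lands with bottom-row=2; cleared 0 line(s) (total 0); column heights now [4 5 0 4 5 0], max=5
Drop 5: J rot2 at col 0 lands with bottom-row=4; cleared 0 line(s) (total 0); column heights now [6 6 6 4 5 0], max=6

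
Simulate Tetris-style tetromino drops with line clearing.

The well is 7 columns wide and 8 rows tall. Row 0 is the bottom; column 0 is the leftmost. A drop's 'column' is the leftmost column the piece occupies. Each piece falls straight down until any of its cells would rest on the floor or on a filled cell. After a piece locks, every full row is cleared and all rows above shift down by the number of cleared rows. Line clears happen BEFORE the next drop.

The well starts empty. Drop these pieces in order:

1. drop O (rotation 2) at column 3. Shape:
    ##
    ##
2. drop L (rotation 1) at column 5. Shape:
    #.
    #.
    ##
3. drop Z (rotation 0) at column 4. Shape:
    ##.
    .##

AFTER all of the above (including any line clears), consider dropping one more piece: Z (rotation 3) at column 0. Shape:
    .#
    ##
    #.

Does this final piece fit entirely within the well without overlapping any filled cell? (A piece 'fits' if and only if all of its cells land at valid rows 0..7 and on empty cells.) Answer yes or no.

Answer: yes

Derivation:
Drop 1: O rot2 at col 3 lands with bottom-row=0; cleared 0 line(s) (total 0); column heights now [0 0 0 2 2 0 0], max=2
Drop 2: L rot1 at col 5 lands with bottom-row=0; cleared 0 line(s) (total 0); column heights now [0 0 0 2 2 3 1], max=3
Drop 3: Z rot0 at col 4 lands with bottom-row=3; cleared 0 line(s) (total 0); column heights now [0 0 0 2 5 5 4], max=5
Test piece Z rot3 at col 0 (width 2): heights before test = [0 0 0 2 5 5 4]; fits = True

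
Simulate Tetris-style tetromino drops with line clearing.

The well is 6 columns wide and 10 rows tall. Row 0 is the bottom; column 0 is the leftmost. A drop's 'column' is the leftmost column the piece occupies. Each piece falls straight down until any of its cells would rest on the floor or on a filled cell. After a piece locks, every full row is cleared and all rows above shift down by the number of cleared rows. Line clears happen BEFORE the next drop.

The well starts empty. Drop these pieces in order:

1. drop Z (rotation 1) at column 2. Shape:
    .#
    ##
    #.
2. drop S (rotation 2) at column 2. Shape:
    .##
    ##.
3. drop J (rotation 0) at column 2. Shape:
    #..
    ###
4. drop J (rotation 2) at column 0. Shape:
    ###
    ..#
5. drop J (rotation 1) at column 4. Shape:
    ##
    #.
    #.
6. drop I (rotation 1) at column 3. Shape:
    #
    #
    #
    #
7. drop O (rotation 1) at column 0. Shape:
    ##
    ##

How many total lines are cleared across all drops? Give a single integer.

Answer: 1

Derivation:
Drop 1: Z rot1 at col 2 lands with bottom-row=0; cleared 0 line(s) (total 0); column heights now [0 0 2 3 0 0], max=3
Drop 2: S rot2 at col 2 lands with bottom-row=3; cleared 0 line(s) (total 0); column heights now [0 0 4 5 5 0], max=5
Drop 3: J rot0 at col 2 lands with bottom-row=5; cleared 0 line(s) (total 0); column heights now [0 0 7 6 6 0], max=7
Drop 4: J rot2 at col 0 lands with bottom-row=7; cleared 0 line(s) (total 0); column heights now [9 9 9 6 6 0], max=9
Drop 5: J rot1 at col 4 lands with bottom-row=6; cleared 0 line(s) (total 0); column heights now [9 9 9 6 9 9], max=9
Drop 6: I rot1 at col 3 lands with bottom-row=6; cleared 1 line(s) (total 1); column heights now [0 0 8 9 8 0], max=9
Drop 7: O rot1 at col 0 lands with bottom-row=0; cleared 0 line(s) (total 1); column heights now [2 2 8 9 8 0], max=9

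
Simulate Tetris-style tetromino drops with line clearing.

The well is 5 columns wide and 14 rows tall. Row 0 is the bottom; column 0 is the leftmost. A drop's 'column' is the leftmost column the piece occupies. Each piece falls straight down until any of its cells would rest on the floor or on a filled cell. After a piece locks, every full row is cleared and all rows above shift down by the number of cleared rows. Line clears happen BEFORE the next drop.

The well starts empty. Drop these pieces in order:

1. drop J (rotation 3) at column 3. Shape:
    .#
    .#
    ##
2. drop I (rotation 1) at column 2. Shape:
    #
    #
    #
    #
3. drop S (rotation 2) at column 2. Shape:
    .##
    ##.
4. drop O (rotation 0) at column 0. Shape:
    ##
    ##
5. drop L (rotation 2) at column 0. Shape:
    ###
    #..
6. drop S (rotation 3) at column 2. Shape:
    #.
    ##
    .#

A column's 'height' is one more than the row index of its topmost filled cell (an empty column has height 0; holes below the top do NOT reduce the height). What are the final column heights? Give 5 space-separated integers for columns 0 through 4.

Answer: 4 1 7 6 2

Derivation:
Drop 1: J rot3 at col 3 lands with bottom-row=0; cleared 0 line(s) (total 0); column heights now [0 0 0 1 3], max=3
Drop 2: I rot1 at col 2 lands with bottom-row=0; cleared 0 line(s) (total 0); column heights now [0 0 4 1 3], max=4
Drop 3: S rot2 at col 2 lands with bottom-row=4; cleared 0 line(s) (total 0); column heights now [0 0 5 6 6], max=6
Drop 4: O rot0 at col 0 lands with bottom-row=0; cleared 1 line(s) (total 1); column heights now [1 1 4 5 5], max=5
Drop 5: L rot2 at col 0 lands with bottom-row=3; cleared 1 line(s) (total 2); column heights now [4 1 4 4 2], max=4
Drop 6: S rot3 at col 2 lands with bottom-row=4; cleared 0 line(s) (total 2); column heights now [4 1 7 6 2], max=7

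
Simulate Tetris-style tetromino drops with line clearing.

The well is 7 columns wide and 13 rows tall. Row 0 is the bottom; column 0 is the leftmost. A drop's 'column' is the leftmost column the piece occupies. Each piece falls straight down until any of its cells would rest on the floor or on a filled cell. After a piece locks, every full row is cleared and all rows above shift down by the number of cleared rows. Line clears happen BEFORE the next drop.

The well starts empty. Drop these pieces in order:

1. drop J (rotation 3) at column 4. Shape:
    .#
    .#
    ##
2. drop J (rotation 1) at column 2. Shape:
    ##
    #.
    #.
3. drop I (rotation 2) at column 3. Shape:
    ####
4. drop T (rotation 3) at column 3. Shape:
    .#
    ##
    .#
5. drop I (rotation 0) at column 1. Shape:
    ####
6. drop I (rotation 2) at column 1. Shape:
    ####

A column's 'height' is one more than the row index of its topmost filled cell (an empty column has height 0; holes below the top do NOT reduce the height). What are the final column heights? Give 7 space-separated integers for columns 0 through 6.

Answer: 0 9 9 9 9 4 4

Derivation:
Drop 1: J rot3 at col 4 lands with bottom-row=0; cleared 0 line(s) (total 0); column heights now [0 0 0 0 1 3 0], max=3
Drop 2: J rot1 at col 2 lands with bottom-row=0; cleared 0 line(s) (total 0); column heights now [0 0 3 3 1 3 0], max=3
Drop 3: I rot2 at col 3 lands with bottom-row=3; cleared 0 line(s) (total 0); column heights now [0 0 3 4 4 4 4], max=4
Drop 4: T rot3 at col 3 lands with bottom-row=4; cleared 0 line(s) (total 0); column heights now [0 0 3 6 7 4 4], max=7
Drop 5: I rot0 at col 1 lands with bottom-row=7; cleared 0 line(s) (total 0); column heights now [0 8 8 8 8 4 4], max=8
Drop 6: I rot2 at col 1 lands with bottom-row=8; cleared 0 line(s) (total 0); column heights now [0 9 9 9 9 4 4], max=9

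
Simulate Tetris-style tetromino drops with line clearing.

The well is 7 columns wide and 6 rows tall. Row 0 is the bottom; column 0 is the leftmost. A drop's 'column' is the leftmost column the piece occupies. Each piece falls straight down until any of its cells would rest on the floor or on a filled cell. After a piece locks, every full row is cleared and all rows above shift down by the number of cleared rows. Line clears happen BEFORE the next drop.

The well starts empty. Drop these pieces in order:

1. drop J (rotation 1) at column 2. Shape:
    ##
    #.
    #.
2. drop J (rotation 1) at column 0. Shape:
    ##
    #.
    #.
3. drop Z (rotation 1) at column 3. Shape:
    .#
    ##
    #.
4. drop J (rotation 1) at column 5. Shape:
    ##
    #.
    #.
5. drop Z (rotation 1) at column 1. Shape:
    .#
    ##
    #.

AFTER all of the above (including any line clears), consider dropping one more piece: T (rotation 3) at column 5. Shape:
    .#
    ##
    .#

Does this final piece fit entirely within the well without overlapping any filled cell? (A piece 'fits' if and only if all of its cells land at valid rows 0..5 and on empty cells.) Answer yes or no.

Answer: yes

Derivation:
Drop 1: J rot1 at col 2 lands with bottom-row=0; cleared 0 line(s) (total 0); column heights now [0 0 3 3 0 0 0], max=3
Drop 2: J rot1 at col 0 lands with bottom-row=0; cleared 0 line(s) (total 0); column heights now [3 3 3 3 0 0 0], max=3
Drop 3: Z rot1 at col 3 lands with bottom-row=3; cleared 0 line(s) (total 0); column heights now [3 3 3 5 6 0 0], max=6
Drop 4: J rot1 at col 5 lands with bottom-row=0; cleared 0 line(s) (total 0); column heights now [3 3 3 5 6 3 3], max=6
Drop 5: Z rot1 at col 1 lands with bottom-row=3; cleared 0 line(s) (total 0); column heights now [3 5 6 5 6 3 3], max=6
Test piece T rot3 at col 5 (width 2): heights before test = [3 5 6 5 6 3 3]; fits = True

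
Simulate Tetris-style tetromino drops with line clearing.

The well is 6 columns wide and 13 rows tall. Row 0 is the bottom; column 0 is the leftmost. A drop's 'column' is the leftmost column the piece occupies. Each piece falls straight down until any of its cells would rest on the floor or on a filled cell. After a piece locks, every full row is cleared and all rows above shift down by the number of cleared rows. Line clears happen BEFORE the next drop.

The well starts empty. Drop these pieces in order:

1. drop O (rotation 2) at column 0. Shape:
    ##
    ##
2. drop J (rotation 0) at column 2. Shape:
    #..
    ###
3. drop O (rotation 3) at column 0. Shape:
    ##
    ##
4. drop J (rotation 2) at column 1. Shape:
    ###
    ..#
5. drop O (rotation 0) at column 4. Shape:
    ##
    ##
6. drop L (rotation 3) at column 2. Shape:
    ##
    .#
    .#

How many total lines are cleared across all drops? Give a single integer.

Answer: 0

Derivation:
Drop 1: O rot2 at col 0 lands with bottom-row=0; cleared 0 line(s) (total 0); column heights now [2 2 0 0 0 0], max=2
Drop 2: J rot0 at col 2 lands with bottom-row=0; cleared 0 line(s) (total 0); column heights now [2 2 2 1 1 0], max=2
Drop 3: O rot3 at col 0 lands with bottom-row=2; cleared 0 line(s) (total 0); column heights now [4 4 2 1 1 0], max=4
Drop 4: J rot2 at col 1 lands with bottom-row=3; cleared 0 line(s) (total 0); column heights now [4 5 5 5 1 0], max=5
Drop 5: O rot0 at col 4 lands with bottom-row=1; cleared 0 line(s) (total 0); column heights now [4 5 5 5 3 3], max=5
Drop 6: L rot3 at col 2 lands with bottom-row=5; cleared 0 line(s) (total 0); column heights now [4 5 8 8 3 3], max=8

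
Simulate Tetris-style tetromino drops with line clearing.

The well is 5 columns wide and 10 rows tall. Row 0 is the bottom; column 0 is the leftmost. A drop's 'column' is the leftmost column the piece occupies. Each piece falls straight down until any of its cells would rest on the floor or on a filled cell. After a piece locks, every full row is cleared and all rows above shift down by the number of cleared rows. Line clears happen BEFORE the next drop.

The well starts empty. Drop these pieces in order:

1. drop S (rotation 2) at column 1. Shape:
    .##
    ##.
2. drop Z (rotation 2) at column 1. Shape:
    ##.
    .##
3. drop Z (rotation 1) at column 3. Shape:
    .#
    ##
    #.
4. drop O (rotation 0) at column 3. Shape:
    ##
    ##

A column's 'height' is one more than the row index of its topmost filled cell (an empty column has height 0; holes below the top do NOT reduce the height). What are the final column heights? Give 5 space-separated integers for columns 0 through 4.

Answer: 0 4 4 8 8

Derivation:
Drop 1: S rot2 at col 1 lands with bottom-row=0; cleared 0 line(s) (total 0); column heights now [0 1 2 2 0], max=2
Drop 2: Z rot2 at col 1 lands with bottom-row=2; cleared 0 line(s) (total 0); column heights now [0 4 4 3 0], max=4
Drop 3: Z rot1 at col 3 lands with bottom-row=3; cleared 0 line(s) (total 0); column heights now [0 4 4 5 6], max=6
Drop 4: O rot0 at col 3 lands with bottom-row=6; cleared 0 line(s) (total 0); column heights now [0 4 4 8 8], max=8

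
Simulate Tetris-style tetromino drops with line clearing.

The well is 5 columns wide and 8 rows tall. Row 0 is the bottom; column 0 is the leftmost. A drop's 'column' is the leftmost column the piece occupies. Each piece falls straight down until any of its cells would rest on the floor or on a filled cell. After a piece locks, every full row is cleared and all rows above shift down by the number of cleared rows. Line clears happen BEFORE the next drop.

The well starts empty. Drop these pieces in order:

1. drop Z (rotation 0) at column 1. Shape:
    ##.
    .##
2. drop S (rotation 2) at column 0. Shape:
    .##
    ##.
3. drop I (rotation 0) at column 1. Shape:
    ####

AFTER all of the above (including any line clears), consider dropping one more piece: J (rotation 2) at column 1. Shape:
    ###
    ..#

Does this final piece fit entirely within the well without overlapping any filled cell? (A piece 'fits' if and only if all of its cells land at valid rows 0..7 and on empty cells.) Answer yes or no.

Drop 1: Z rot0 at col 1 lands with bottom-row=0; cleared 0 line(s) (total 0); column heights now [0 2 2 1 0], max=2
Drop 2: S rot2 at col 0 lands with bottom-row=2; cleared 0 line(s) (total 0); column heights now [3 4 4 1 0], max=4
Drop 3: I rot0 at col 1 lands with bottom-row=4; cleared 0 line(s) (total 0); column heights now [3 5 5 5 5], max=5
Test piece J rot2 at col 1 (width 3): heights before test = [3 5 5 5 5]; fits = True

Answer: yes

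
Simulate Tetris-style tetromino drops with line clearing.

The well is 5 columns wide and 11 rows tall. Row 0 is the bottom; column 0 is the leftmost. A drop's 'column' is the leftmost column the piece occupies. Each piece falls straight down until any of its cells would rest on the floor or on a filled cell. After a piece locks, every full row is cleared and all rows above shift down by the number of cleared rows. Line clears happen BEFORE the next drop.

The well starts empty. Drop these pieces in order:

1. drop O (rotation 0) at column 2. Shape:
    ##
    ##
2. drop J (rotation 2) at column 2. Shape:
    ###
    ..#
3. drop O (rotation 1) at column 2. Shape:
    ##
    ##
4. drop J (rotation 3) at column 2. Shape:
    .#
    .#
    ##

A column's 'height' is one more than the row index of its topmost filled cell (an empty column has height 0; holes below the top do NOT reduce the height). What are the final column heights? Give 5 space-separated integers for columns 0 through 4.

Answer: 0 0 6 8 3

Derivation:
Drop 1: O rot0 at col 2 lands with bottom-row=0; cleared 0 line(s) (total 0); column heights now [0 0 2 2 0], max=2
Drop 2: J rot2 at col 2 lands with bottom-row=1; cleared 0 line(s) (total 0); column heights now [0 0 3 3 3], max=3
Drop 3: O rot1 at col 2 lands with bottom-row=3; cleared 0 line(s) (total 0); column heights now [0 0 5 5 3], max=5
Drop 4: J rot3 at col 2 lands with bottom-row=5; cleared 0 line(s) (total 0); column heights now [0 0 6 8 3], max=8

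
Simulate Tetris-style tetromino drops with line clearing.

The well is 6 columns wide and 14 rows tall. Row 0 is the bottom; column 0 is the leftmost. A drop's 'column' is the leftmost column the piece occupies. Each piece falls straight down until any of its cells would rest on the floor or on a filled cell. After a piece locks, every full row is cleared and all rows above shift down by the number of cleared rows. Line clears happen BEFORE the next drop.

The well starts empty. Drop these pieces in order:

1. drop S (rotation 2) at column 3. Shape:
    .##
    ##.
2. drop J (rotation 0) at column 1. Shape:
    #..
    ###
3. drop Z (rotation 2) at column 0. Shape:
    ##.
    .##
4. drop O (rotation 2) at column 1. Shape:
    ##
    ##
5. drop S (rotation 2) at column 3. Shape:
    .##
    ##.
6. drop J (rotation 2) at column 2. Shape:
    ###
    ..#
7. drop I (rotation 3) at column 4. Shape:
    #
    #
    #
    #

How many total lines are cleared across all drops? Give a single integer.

Answer: 0

Derivation:
Drop 1: S rot2 at col 3 lands with bottom-row=0; cleared 0 line(s) (total 0); column heights now [0 0 0 1 2 2], max=2
Drop 2: J rot0 at col 1 lands with bottom-row=1; cleared 0 line(s) (total 0); column heights now [0 3 2 2 2 2], max=3
Drop 3: Z rot2 at col 0 lands with bottom-row=3; cleared 0 line(s) (total 0); column heights now [5 5 4 2 2 2], max=5
Drop 4: O rot2 at col 1 lands with bottom-row=5; cleared 0 line(s) (total 0); column heights now [5 7 7 2 2 2], max=7
Drop 5: S rot2 at col 3 lands with bottom-row=2; cleared 0 line(s) (total 0); column heights now [5 7 7 3 4 4], max=7
Drop 6: J rot2 at col 2 lands with bottom-row=6; cleared 0 line(s) (total 0); column heights now [5 7 8 8 8 4], max=8
Drop 7: I rot3 at col 4 lands with bottom-row=8; cleared 0 line(s) (total 0); column heights now [5 7 8 8 12 4], max=12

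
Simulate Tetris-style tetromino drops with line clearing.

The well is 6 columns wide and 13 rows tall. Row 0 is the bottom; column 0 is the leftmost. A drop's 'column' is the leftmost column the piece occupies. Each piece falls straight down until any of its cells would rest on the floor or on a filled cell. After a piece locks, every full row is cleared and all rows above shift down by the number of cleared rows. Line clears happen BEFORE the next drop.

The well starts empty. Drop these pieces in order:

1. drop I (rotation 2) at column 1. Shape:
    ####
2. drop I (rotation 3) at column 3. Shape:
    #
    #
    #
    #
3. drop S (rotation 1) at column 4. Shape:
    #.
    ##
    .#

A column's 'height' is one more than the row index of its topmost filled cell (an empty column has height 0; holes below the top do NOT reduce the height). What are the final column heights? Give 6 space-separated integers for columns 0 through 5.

Answer: 0 1 1 5 3 2

Derivation:
Drop 1: I rot2 at col 1 lands with bottom-row=0; cleared 0 line(s) (total 0); column heights now [0 1 1 1 1 0], max=1
Drop 2: I rot3 at col 3 lands with bottom-row=1; cleared 0 line(s) (total 0); column heights now [0 1 1 5 1 0], max=5
Drop 3: S rot1 at col 4 lands with bottom-row=0; cleared 0 line(s) (total 0); column heights now [0 1 1 5 3 2], max=5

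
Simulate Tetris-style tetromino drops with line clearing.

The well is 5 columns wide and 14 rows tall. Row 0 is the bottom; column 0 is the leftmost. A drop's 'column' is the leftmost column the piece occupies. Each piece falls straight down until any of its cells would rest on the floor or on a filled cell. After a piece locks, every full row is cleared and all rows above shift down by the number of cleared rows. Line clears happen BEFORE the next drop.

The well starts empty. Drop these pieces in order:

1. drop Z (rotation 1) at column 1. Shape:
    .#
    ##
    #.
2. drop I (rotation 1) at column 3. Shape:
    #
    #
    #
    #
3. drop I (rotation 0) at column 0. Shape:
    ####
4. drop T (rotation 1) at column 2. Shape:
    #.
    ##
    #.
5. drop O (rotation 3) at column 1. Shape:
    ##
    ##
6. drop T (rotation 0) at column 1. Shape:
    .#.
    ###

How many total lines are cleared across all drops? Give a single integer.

Answer: 0

Derivation:
Drop 1: Z rot1 at col 1 lands with bottom-row=0; cleared 0 line(s) (total 0); column heights now [0 2 3 0 0], max=3
Drop 2: I rot1 at col 3 lands with bottom-row=0; cleared 0 line(s) (total 0); column heights now [0 2 3 4 0], max=4
Drop 3: I rot0 at col 0 lands with bottom-row=4; cleared 0 line(s) (total 0); column heights now [5 5 5 5 0], max=5
Drop 4: T rot1 at col 2 lands with bottom-row=5; cleared 0 line(s) (total 0); column heights now [5 5 8 7 0], max=8
Drop 5: O rot3 at col 1 lands with bottom-row=8; cleared 0 line(s) (total 0); column heights now [5 10 10 7 0], max=10
Drop 6: T rot0 at col 1 lands with bottom-row=10; cleared 0 line(s) (total 0); column heights now [5 11 12 11 0], max=12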